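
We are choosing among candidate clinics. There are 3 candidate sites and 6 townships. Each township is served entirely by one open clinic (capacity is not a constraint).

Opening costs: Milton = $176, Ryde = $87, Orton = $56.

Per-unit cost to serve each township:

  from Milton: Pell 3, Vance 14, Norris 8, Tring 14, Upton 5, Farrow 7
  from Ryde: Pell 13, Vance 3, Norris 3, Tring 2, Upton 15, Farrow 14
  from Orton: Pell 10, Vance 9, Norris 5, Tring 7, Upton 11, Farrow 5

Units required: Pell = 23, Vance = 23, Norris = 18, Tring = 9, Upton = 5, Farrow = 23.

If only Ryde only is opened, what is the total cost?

Total cost: 924

Each township is assigned to its cheapest site among the open ones.
{Ryde}: Pell→Ryde 13·23=299, Vance→Ryde 3·23=69, Norris→Ryde 3·18=54, Tring→Ryde 2·9=18, Upton→Ryde 15·5=75, Farrow→Ryde 14·23=322. Service 837; fixed 87; total 924.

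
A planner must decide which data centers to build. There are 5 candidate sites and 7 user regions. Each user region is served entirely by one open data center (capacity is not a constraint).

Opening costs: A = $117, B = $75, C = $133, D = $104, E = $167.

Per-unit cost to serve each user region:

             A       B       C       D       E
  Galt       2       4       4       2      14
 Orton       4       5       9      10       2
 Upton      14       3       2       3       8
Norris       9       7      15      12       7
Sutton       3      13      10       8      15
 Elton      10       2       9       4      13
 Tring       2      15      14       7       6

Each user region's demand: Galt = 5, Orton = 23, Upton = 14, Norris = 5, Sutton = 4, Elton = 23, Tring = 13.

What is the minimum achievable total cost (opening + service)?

For any fixed open set, each user region goes to its cheapest open site; total = fixed + service.
{A, B}: Galt→A 2·5=10, Orton→A 4·23=92, Upton→B 3·14=42, Norris→B 7·5=35, Sutton→A 3·4=12, Elton→B 2·23=46, Tring→A 2·13=26. Service 263; fixed 192; total 455.
{A, D}: service 319 + fixed 221 = 540
{B, D}: Galt→D 2·5=10, Orton→B 5·23=115, Upton→B 3·14=42, Norris→B 7·5=35, Sutton→D 8·4=32, Elton→B 2·23=46, Tring→D 7·13=91. Service 371; fixed 179; total 550.
{A, B, C, D, E}: Galt→A 2·5=10, Orton→E 2·23=46, Upton→C 2·14=28, Norris→B 7·5=35, Sutton→A 3·4=12, Elton→B 2·23=46, Tring→A 2·13=26. Service 203; fixed 596; total 799.
No other subset beats 455.

Minimum total cost: 455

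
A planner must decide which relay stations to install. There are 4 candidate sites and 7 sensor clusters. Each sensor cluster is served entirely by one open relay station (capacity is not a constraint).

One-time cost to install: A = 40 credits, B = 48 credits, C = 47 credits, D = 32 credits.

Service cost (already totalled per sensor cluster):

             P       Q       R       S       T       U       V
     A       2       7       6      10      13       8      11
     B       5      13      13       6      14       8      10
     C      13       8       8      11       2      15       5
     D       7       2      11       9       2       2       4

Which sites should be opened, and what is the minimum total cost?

Open D only; minimum total cost 69.

For any fixed open set, each sensor cluster goes to its cheapest open site; total = fixed + service.
{D}: P→D 7, Q→D 2, R→D 11, S→D 9, T→D 2, U→D 2, V→D 4. Service 37; fixed 32; total 69.
{A}: service 57 + fixed 40 = 97
{A, D}: service 27 + fixed 72 = 99
{A, B, C, D}: P→A 2, Q→D 2, R→A 6, S→B 6, T→C 2, U→D 2, V→D 4. Service 24; fixed 167; total 191.
No other subset beats 69.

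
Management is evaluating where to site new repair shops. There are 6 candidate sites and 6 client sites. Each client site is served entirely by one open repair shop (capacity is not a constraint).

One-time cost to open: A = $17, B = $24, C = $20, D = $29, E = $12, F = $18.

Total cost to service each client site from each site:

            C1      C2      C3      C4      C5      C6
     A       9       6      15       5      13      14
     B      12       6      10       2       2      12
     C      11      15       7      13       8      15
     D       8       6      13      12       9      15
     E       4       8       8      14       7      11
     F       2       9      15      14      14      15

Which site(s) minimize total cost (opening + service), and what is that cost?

Open E only; minimum total cost 64.

For any fixed open set, each client site goes to its cheapest open site; total = fixed + service.
{E}: C1→E 4, C2→E 8, C3→E 8, C4→E 14, C5→E 7, C6→E 11. Service 52; fixed 12; total 64.
{B}: service 44 + fixed 24 = 68
{B, E}: C1→E 4, C2→B 6, C3→E 8, C4→B 2, C5→B 2, C6→E 11. Service 33; fixed 36; total 69.
{A, B, C, D, E, F}: C1→F 2, C2→A 6, C3→C 7, C4→B 2, C5→B 2, C6→E 11. Service 30; fixed 120; total 150.
No other subset beats 64.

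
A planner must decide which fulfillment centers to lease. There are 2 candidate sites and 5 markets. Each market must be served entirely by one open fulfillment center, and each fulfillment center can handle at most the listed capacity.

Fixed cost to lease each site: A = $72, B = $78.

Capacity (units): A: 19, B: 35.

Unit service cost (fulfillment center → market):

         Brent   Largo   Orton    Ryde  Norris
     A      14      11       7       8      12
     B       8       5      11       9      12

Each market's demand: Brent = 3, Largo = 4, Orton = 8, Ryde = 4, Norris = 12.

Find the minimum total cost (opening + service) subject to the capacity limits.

Open {B}: Brent→B 8·3=24, Largo→B 5·4=20, Orton→B 11·8=88, Ryde→B 9·4=36, Norris→B 12·12=144.
Loads: B carries 31/35. Service 312; fixed 78; total 390.
Next best feasible plan costs 426.

Minimum total cost: 390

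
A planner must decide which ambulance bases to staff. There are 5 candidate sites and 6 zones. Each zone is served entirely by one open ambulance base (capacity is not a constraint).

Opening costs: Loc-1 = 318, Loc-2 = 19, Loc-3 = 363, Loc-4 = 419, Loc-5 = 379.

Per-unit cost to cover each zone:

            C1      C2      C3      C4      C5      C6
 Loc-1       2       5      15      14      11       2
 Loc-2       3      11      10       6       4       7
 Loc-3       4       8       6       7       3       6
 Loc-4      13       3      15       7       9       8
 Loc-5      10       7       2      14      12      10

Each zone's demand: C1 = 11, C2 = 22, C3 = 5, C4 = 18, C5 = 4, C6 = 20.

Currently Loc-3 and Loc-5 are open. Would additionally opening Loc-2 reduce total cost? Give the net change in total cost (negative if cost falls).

Current service cost with {Loc-3, Loc-5}: 466.
Adding Loc-2: each zone re-picks its cheapest; new service cost 437, saving 29.
Extra fixed cost: 19. Net change = 19 − 29 = -10.
(Totals: 1208 → 1198.)

Yes — net change −10 (cost falls by 10).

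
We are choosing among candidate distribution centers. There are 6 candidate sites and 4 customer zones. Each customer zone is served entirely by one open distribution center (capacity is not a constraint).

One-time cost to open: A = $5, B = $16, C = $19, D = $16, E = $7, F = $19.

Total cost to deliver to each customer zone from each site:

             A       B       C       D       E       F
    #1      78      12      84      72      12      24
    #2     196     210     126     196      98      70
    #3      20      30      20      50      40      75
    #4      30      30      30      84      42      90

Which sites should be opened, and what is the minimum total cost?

For any fixed open set, each customer zone goes to its cheapest open site; total = fixed + service.
{A, E, F}: #1→E 12, #2→F 70, #3→A 20, #4→A 30. Service 132; fixed 31; total 163.
{A, F}: service 144 + fixed 24 = 168
{A, B, F}: service 132 + fixed 40 = 172
{A, B, C, D, E, F}: #1→B 12, #2→F 70, #3→A 20, #4→A 30. Service 132; fixed 82; total 214.
No other subset beats 163.

Open A, E and F; minimum total cost 163.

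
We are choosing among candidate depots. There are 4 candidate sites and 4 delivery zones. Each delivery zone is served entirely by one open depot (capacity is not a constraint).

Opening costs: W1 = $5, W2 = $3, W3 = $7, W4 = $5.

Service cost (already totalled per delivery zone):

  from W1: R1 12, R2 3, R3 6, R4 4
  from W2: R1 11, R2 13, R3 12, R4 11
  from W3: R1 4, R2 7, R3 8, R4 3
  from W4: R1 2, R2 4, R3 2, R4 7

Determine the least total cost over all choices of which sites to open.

For any fixed open set, each delivery zone goes to its cheapest open site; total = fixed + service.
{W4}: R1→W4 2, R2→W4 4, R3→W4 2, R4→W4 7. Service 15; fixed 5; total 20.
{W1, W4}: R1→W4 2, R2→W1 3, R3→W4 2, R4→W1 4. Service 11; fixed 10; total 21.
{W2, W4}: R1→W4 2, R2→W4 4, R3→W4 2, R4→W4 7. Service 15; fixed 8; total 23.
{W1, W2, W3, W4}: R1→W4 2, R2→W1 3, R3→W4 2, R4→W3 3. Service 10; fixed 20; total 30.
(All 15 nonempty subsets were checked; W4 only is lowest.)

Minimum total cost: 20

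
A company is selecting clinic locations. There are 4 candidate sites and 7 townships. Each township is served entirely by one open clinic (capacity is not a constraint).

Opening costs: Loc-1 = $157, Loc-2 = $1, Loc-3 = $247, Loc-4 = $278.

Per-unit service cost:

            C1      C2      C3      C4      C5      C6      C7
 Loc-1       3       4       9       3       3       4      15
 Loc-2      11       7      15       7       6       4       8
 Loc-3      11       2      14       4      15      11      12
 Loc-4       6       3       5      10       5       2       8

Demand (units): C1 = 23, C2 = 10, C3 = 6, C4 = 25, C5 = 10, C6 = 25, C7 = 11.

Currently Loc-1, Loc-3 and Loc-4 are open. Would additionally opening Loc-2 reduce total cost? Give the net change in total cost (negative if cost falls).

Current service cost with {Loc-1, Loc-3, Loc-4}: 362.
Adding Loc-2: each township re-picks its cheapest; new service cost 362, saving 0.
Extra fixed cost: 1. Net change = 1 − 0 = 1.
(Totals: 1044 → 1045.)

No — net change +1 (cost rises by 1).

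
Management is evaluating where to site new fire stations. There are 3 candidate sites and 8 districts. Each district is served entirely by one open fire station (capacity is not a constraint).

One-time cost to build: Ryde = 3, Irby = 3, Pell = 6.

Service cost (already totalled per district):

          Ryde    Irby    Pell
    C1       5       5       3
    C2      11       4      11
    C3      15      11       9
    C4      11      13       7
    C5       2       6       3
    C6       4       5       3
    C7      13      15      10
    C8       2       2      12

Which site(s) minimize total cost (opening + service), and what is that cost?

Open Irby and Pell; minimum total cost 50.

For any fixed open set, each district goes to its cheapest open site; total = fixed + service.
{Irby, Pell}: C1→Pell 3, C2→Irby 4, C3→Pell 9, C4→Pell 7, C5→Pell 3, C6→Pell 3, C7→Pell 10, C8→Irby 2. Service 41; fixed 9; total 50.
{Ryde, Irby, Pell}: C1→Pell 3, C2→Irby 4, C3→Pell 9, C4→Pell 7, C5→Ryde 2, C6→Pell 3, C7→Pell 10, C8→Ryde 2. Service 40; fixed 12; total 52.
{Ryde, Pell}: service 47 + fixed 9 = 56
{Ryde}: service 63 + fixed 3 = 66
(All 7 nonempty subsets were checked; Irby and Pell is lowest.)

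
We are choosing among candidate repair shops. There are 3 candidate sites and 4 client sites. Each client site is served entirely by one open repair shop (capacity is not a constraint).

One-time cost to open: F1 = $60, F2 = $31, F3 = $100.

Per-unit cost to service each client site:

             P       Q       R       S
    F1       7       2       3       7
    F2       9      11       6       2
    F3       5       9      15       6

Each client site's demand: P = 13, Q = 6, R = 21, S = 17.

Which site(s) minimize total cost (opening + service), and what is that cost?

Open F1 and F2; minimum total cost 291.

For any fixed open set, each client site goes to its cheapest open site; total = fixed + service.
{F1, F2}: P→F1 7·13=91, Q→F1 2·6=12, R→F1 3·21=63, S→F2 2·17=34. Service 200; fixed 91; total 291.
{F1}: P→F1 7·13=91, Q→F1 2·6=12, R→F1 3·21=63, S→F1 7·17=119. Service 285; fixed 60; total 345.
{F1, F2, F3}: service 174 + fixed 191 = 365
{F2}: service 343 + fixed 31 = 374
No other subset beats 291.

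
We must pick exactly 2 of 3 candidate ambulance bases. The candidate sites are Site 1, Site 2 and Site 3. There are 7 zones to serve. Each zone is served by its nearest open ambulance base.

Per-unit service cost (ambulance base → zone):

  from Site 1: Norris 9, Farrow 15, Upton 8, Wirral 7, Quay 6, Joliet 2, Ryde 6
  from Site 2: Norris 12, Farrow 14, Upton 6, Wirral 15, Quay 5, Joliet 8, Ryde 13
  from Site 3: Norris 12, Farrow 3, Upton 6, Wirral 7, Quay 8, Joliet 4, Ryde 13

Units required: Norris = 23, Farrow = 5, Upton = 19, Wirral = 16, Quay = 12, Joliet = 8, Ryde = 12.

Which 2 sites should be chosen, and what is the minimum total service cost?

With exactly 2 open, each zone uses its cheapest among the chosen.
{Site 1, Site 3}: Norris→Site 1 9·23=207, Farrow→Site 3 3·5=15, Upton→Site 3 6·19=114, Wirral→Site 1 7·16=112, Quay→Site 1 6·12=72, Joliet→Site 1 2·8=16, Ryde→Site 1 6·12=72. Service cost 608.
{Site 1, Site 2}: service cost 651
{Site 2, Site 3}: service cost 765
Among all 3 size-2 choices, {Site 1, Site 3} is lowest.

Choose Site 1 and Site 3; total service cost 608.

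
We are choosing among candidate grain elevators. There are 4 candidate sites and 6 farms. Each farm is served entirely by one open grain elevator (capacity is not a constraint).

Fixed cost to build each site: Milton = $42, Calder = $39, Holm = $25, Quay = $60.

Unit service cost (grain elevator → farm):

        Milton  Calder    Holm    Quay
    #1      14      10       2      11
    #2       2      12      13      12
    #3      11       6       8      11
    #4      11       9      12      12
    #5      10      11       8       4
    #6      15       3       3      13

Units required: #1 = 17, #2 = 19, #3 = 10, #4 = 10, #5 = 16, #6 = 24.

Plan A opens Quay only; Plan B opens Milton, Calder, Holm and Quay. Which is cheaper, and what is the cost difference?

Plan B is cheaper by 557.

Plan A: {Quay}: #1→Quay 11·17=187, #2→Quay 12·19=228, #3→Quay 11·10=110, #4→Quay 12·10=120, #5→Quay 4·16=64, #6→Quay 13·24=312. Service 1021; fixed 60; total 1081.
Plan B: {Milton, Calder, Holm, Quay}: #1→Holm 2·17=34, #2→Milton 2·19=38, #3→Calder 6·10=60, #4→Calder 9·10=90, #5→Quay 4·16=64, #6→Calder 3·24=72. Service 358; fixed 166; total 524.
Difference: |1081 − 524| = 557.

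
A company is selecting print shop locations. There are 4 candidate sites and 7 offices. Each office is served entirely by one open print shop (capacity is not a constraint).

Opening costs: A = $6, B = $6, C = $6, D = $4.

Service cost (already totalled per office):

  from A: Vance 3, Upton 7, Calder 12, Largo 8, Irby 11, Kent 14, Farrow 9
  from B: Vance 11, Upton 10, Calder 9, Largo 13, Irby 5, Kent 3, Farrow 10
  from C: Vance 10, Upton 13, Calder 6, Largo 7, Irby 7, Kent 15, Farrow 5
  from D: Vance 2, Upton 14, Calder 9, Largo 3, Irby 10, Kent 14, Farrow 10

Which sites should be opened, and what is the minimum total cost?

For any fixed open set, each office goes to its cheapest open site; total = fixed + service.
{B, C, D}: Vance→D 2, Upton→B 10, Calder→C 6, Largo→D 3, Irby→B 5, Kent→B 3, Farrow→C 5. Service 34; fixed 16; total 50.
{B, D}: service 42 + fixed 10 = 52
{A, B, C, D}: service 31 + fixed 22 = 53
{D}: Vance→D 2, Upton→D 14, Calder→D 9, Largo→D 3, Irby→D 10, Kent→D 14, Farrow→D 10. Service 62; fixed 4; total 66.
No other subset beats 50.

Open B, C and D; minimum total cost 50.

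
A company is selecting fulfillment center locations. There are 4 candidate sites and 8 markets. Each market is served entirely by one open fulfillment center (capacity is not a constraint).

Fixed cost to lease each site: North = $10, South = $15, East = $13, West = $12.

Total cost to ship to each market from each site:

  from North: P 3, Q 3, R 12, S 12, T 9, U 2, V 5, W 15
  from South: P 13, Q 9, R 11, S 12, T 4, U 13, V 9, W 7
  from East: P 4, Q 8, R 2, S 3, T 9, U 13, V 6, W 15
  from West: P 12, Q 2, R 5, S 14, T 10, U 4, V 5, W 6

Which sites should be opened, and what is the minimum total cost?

For any fixed open set, each market goes to its cheapest open site; total = fixed + service.
{East, West}: P→East 4, Q→West 2, R→East 2, S→East 3, T→East 9, U→West 4, V→West 5, W→West 6. Service 35; fixed 25; total 60.
{North, East}: service 42 + fixed 23 = 65
{North, West}: P→North 3, Q→West 2, R→West 5, S→North 12, T→North 9, U→North 2, V→North 5, W→West 6. Service 44; fixed 22; total 66.
{North, South, East, West}: service 27 + fixed 50 = 77
No other subset beats 60.

Open East and West; minimum total cost 60.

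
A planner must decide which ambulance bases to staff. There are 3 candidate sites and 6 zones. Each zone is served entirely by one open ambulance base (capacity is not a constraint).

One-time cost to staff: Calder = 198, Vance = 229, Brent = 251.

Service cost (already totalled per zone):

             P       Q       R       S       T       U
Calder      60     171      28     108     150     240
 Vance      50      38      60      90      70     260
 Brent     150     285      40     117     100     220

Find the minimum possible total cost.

For any fixed open set, each zone goes to its cheapest open site; total = fixed + service.
{Vance}: P→Vance 50, Q→Vance 38, R→Vance 60, S→Vance 90, T→Vance 70, U→Vance 260. Service 568; fixed 229; total 797.
{Calder, Vance}: service 516 + fixed 427 = 943
{Calder}: service 757 + fixed 198 = 955
{Calder, Vance, Brent}: service 496 + fixed 678 = 1174
No other subset beats 797.

Minimum total cost: 797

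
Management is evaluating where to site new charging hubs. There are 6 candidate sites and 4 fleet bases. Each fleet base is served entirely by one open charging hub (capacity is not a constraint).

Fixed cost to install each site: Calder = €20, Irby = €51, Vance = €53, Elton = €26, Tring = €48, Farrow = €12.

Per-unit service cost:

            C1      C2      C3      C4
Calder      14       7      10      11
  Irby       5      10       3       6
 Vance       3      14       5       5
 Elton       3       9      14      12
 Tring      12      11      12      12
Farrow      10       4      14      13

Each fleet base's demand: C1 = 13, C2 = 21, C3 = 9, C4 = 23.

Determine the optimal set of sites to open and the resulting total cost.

Open Vance and Farrow; minimum total cost 348.

For any fixed open set, each fleet base goes to its cheapest open site; total = fixed + service.
{Vance, Farrow}: C1→Vance 3·13=39, C2→Farrow 4·21=84, C3→Vance 5·9=45, C4→Vance 5·23=115. Service 283; fixed 65; total 348.
{Calder, Vance, Farrow}: C1→Vance 3·13=39, C2→Farrow 4·21=84, C3→Vance 5·9=45, C4→Vance 5·23=115. Service 283; fixed 85; total 368.
{Vance, Elton, Farrow}: service 283 + fixed 91 = 374
{Calder, Irby, Vance, Elton, Tring, Farrow}: service 265 + fixed 210 = 475
No other subset beats 348.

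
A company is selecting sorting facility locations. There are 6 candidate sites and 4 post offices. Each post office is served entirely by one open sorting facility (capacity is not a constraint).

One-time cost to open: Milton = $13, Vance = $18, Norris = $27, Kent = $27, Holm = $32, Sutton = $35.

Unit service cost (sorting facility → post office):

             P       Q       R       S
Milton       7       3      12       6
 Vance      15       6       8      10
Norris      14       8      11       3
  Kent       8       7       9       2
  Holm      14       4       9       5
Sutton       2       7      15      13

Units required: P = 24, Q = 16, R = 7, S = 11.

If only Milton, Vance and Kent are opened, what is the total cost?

Each post office is assigned to its cheapest site among the open ones.
{Milton, Vance, Kent}: P→Milton 7·24=168, Q→Milton 3·16=48, R→Vance 8·7=56, S→Kent 2·11=22. Service 294; fixed 58; total 352.

Total cost: 352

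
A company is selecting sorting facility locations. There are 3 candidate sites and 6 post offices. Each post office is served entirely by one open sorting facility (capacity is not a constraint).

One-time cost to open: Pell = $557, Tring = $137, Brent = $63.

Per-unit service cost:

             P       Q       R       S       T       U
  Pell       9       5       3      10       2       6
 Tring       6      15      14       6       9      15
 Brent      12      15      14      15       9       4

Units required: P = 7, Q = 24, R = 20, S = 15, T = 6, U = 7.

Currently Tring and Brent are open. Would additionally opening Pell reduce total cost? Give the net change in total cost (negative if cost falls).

Current service cost with {Tring, Brent}: 854.
Adding Pell: each post office re-picks its cheapest; new service cost 352, saving 502.
Extra fixed cost: 557. Net change = 557 − 502 = 55.
(Totals: 1054 → 1109.)

No — net change +55 (cost rises by 55).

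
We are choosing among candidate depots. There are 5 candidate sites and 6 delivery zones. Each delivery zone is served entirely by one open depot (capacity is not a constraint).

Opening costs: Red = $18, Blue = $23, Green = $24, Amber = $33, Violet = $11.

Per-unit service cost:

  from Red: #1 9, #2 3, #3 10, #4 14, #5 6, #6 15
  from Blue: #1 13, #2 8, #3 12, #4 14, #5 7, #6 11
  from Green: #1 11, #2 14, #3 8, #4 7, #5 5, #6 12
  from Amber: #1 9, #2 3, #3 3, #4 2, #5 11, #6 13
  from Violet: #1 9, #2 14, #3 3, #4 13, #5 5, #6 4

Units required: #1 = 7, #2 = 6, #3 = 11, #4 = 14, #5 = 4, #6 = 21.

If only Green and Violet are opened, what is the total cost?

Each delivery zone is assigned to its cheapest site among the open ones.
{Green, Violet}: #1→Violet 9·7=63, #2→Green 14·6=84, #3→Violet 3·11=33, #4→Green 7·14=98, #5→Green 5·4=20, #6→Violet 4·21=84. Service 382; fixed 35; total 417.

Total cost: 417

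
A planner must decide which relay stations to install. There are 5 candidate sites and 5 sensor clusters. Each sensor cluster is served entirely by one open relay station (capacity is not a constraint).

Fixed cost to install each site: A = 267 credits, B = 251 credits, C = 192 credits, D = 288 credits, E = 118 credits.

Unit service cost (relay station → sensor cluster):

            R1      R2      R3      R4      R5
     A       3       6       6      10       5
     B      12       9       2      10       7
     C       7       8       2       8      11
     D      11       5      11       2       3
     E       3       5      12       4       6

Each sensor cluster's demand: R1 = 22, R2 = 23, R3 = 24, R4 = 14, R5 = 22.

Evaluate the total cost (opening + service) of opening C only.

Each sensor cluster is assigned to its cheapest site among the open ones.
{C}: R1→C 7·22=154, R2→C 8·23=184, R3→C 2·24=48, R4→C 8·14=112, R5→C 11·22=242. Service 740; fixed 192; total 932.

Total cost: 932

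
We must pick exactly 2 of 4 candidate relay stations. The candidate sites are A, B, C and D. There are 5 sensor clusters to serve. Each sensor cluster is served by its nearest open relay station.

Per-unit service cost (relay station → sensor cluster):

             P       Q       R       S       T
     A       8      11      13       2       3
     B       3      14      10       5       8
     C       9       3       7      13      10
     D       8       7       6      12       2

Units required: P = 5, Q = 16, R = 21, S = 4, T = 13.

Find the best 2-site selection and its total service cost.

Choose A and C; total service cost 282.

With exactly 2 open, each sensor cluster uses its cheapest among the chosen.
{A, C}: P→A 8·5=40, Q→C 3·16=48, R→C 7·21=147, S→A 2·4=8, T→A 3·13=39. Service cost 282.
{C, D}: service cost 288
{B, D}: service cost 299
Among all 6 size-2 choices, {A, C} is lowest.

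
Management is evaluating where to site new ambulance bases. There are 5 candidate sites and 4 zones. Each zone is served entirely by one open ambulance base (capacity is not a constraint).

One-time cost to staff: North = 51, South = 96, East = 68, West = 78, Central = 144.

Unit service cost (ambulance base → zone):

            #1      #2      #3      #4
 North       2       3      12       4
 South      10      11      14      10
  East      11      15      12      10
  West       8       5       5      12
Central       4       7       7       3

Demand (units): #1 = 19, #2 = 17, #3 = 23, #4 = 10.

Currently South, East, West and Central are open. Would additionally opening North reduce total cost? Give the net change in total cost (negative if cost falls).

Current service cost with {South, East, West, Central}: 306.
Adding North: each zone re-picks its cheapest; new service cost 234, saving 72.
Extra fixed cost: 51. Net change = 51 − 72 = -21.
(Totals: 692 → 671.)

Yes — net change −21 (cost falls by 21).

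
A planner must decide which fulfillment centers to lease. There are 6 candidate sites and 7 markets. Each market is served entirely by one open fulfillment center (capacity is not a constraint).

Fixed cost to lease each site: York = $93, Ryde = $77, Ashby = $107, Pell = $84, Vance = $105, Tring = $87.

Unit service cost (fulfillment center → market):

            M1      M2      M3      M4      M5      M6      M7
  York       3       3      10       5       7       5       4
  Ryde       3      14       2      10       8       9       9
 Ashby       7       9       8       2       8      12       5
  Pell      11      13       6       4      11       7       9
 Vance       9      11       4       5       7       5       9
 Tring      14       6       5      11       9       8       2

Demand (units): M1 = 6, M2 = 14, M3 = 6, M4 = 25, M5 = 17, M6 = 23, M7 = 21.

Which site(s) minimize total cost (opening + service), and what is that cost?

Open York only; minimum total cost 656.

For any fixed open set, each market goes to its cheapest open site; total = fixed + service.
{York}: M1→York 3·6=18, M2→York 3·14=42, M3→York 10·6=60, M4→York 5·25=125, M5→York 7·17=119, M6→York 5·23=115, M7→York 4·21=84. Service 563; fixed 93; total 656.
{York, Tring}: M1→York 3·6=18, M2→York 3·14=42, M3→Tring 5·6=30, M4→York 5·25=125, M5→York 7·17=119, M6→York 5·23=115, M7→Tring 2·21=42. Service 491; fixed 180; total 671.
{York, Ashby}: M1→York 3·6=18, M2→York 3·14=42, M3→Ashby 8·6=48, M4→Ashby 2·25=50, M5→York 7·17=119, M6→York 5·23=115, M7→York 4·21=84. Service 476; fixed 200; total 676.
{York, Ryde, Ashby, Pell, Vance, Tring}: service 398 + fixed 553 = 951
No other subset beats 656.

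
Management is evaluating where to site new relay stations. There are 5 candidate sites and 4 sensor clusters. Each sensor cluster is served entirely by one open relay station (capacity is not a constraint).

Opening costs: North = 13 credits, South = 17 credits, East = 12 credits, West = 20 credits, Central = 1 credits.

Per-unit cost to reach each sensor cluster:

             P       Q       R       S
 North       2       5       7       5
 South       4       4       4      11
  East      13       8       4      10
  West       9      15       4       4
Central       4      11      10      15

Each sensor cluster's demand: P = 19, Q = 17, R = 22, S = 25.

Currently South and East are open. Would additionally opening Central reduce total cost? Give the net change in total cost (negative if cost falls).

No — net change +1 (cost rises by 1).

Current service cost with {South, East}: 482.
Adding Central: each sensor cluster re-picks its cheapest; new service cost 482, saving 0.
Extra fixed cost: 1. Net change = 1 − 0 = 1.
(Totals: 511 → 512.)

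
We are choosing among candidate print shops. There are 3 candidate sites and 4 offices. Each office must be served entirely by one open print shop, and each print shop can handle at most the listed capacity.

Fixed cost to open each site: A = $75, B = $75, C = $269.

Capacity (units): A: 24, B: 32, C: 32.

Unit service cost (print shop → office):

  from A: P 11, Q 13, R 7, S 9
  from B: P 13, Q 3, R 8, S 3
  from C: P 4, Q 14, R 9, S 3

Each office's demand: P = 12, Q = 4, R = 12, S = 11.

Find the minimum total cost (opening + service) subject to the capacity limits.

Open {A, B}: P→A 11·12=132, Q→B 3·4=12, R→A 7·12=84, S→B 3·11=33.
Loads: A carries 24/24, B carries 15/32. Service 261; fixed 150; total 411.
Next best feasible plan costs 423.

Minimum total cost: 411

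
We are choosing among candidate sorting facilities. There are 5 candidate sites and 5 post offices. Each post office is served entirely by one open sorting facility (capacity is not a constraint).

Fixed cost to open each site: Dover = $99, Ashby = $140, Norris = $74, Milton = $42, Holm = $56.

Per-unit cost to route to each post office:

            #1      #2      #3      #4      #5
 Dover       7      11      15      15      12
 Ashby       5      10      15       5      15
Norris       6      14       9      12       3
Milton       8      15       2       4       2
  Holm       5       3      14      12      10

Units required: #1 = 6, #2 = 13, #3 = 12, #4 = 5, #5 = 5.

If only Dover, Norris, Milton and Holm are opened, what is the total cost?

Each post office is assigned to its cheapest site among the open ones.
{Dover, Norris, Milton, Holm}: #1→Holm 5·6=30, #2→Holm 3·13=39, #3→Milton 2·12=24, #4→Milton 4·5=20, #5→Milton 2·5=10. Service 123; fixed 271; total 394.

Total cost: 394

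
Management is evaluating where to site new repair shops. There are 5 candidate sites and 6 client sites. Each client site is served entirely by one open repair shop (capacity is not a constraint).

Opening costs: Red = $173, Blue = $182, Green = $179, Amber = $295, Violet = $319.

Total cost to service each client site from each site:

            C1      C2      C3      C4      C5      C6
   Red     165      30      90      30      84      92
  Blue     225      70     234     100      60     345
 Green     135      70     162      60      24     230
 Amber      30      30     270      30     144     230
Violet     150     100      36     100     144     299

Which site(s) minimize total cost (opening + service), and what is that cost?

Open Red only; minimum total cost 664.

For any fixed open set, each client site goes to its cheapest open site; total = fixed + service.
{Red}: C1→Red 165, C2→Red 30, C3→Red 90, C4→Red 30, C5→Red 84, C6→Red 92. Service 491; fixed 173; total 664.
{Red, Green}: C1→Green 135, C2→Red 30, C3→Red 90, C4→Red 30, C5→Green 24, C6→Red 92. Service 401; fixed 352; total 753.
{Red, Blue}: service 467 + fixed 355 = 822
{Red, Blue, Green, Amber, Violet}: service 242 + fixed 1148 = 1390
No other subset beats 664.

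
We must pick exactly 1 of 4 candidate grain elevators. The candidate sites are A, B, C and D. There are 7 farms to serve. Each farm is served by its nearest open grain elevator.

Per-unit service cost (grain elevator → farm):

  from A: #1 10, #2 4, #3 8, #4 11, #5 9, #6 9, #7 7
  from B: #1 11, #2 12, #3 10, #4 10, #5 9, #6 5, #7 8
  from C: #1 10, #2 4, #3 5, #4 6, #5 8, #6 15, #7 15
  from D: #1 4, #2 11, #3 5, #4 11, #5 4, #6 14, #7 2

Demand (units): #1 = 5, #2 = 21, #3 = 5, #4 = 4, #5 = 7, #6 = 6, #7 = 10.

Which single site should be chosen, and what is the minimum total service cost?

Choose A only; total service cost 405.

With exactly 1 open, each farm uses its cheapest among the chosen.
{A}: #1→A 10·5=50, #2→A 4·21=84, #3→A 8·5=40, #4→A 11·4=44, #5→A 9·7=63, #6→A 9·6=54, #7→A 7·10=70. Service cost 405.
{D}: service cost 452
{C}: service cost 479
Among all 4 size-1 choices, {A} is lowest.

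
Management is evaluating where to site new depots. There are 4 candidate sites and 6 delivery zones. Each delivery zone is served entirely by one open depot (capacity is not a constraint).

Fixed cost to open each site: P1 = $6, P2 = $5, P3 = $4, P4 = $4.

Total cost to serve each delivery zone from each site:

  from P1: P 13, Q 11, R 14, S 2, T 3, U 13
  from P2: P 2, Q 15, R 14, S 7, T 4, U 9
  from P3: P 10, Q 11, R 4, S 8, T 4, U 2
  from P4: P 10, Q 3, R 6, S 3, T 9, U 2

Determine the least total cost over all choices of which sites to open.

Minimum total cost: 29

For any fixed open set, each delivery zone goes to its cheapest open site; total = fixed + service.
{P2, P4}: P→P2 2, Q→P4 3, R→P4 6, S→P4 3, T→P2 4, U→P4 2. Service 20; fixed 9; total 29.
{P2, P3, P4}: P→P2 2, Q→P4 3, R→P3 4, S→P4 3, T→P2 4, U→P3 2. Service 18; fixed 13; total 31.
{P1, P2, P4}: P→P2 2, Q→P4 3, R→P4 6, S→P1 2, T→P1 3, U→P4 2. Service 18; fixed 15; total 33.
{P1, P2, P3, P4}: service 16 + fixed 19 = 35
No other subset beats 29.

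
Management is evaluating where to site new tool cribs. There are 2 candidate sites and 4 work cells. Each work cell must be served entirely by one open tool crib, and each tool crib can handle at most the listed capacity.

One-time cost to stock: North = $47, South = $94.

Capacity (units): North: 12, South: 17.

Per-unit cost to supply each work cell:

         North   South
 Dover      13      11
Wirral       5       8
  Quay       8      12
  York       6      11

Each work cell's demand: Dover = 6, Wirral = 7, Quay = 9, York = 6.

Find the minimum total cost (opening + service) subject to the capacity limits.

Minimum total cost: 419

Open {North, South}: Dover→North 13·6=78, Wirral→South 8·7=56, Quay→South 12·9=108, York→North 6·6=36.
Loads: North carries 12/12, South carries 16/17. Service 278; fixed 141; total 419.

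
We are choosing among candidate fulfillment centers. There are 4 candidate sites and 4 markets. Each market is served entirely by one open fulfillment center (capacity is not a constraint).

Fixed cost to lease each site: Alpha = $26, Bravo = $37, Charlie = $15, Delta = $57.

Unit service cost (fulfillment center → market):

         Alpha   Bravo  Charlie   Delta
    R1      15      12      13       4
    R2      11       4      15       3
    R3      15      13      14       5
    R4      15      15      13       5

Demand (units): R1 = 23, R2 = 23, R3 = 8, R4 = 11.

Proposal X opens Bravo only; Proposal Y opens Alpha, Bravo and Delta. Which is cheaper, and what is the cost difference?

Proposal X: {Bravo}: R1→Bravo 12·23=276, R2→Bravo 4·23=92, R3→Bravo 13·8=104, R4→Bravo 15·11=165. Service 637; fixed 37; total 674.
Proposal Y: {Alpha, Bravo, Delta}: R1→Delta 4·23=92, R2→Delta 3·23=69, R3→Delta 5·8=40, R4→Delta 5·11=55. Service 256; fixed 120; total 376.
Difference: |674 − 376| = 298.

Proposal Y is cheaper by 298.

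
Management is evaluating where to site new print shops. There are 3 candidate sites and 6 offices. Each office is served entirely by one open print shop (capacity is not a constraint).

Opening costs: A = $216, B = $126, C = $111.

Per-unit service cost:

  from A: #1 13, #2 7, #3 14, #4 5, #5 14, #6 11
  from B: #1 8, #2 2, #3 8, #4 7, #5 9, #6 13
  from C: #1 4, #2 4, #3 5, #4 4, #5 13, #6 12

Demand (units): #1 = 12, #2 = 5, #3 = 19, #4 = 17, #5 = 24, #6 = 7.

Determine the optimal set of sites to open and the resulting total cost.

Open C only; minimum total cost 738.

For any fixed open set, each office goes to its cheapest open site; total = fixed + service.
{C}: #1→C 4·12=48, #2→C 4·5=20, #3→C 5·19=95, #4→C 4·17=68, #5→C 13·24=312, #6→C 12·7=84. Service 627; fixed 111; total 738.
{B, C}: #1→C 4·12=48, #2→B 2·5=10, #3→C 5·19=95, #4→C 4·17=68, #5→B 9·24=216, #6→C 12·7=84. Service 521; fixed 237; total 758.
{B}: service 684 + fixed 126 = 810
{A, B, C}: #1→C 4·12=48, #2→B 2·5=10, #3→C 5·19=95, #4→C 4·17=68, #5→B 9·24=216, #6→A 11·7=77. Service 514; fixed 453; total 967.
(All 7 nonempty subsets were checked; C only is lowest.)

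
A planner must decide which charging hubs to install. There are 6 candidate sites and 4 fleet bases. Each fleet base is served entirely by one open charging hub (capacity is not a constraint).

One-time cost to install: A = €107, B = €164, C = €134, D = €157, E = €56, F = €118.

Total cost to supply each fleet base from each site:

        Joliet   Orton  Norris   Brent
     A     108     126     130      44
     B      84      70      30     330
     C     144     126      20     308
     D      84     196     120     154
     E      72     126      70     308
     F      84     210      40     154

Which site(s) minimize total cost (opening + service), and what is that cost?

For any fixed open set, each fleet base goes to its cheapest open site; total = fixed + service.
{A, E}: Joliet→E 72, Orton→A 126, Norris→E 70, Brent→A 44. Service 312; fixed 163; total 475.
{A, B}: Joliet→B 84, Orton→B 70, Norris→B 30, Brent→A 44. Service 228; fixed 271; total 499.
{A}: service 408 + fixed 107 = 515
{A, B, C, D, E, F}: service 206 + fixed 736 = 942
No other subset beats 475.

Open A and E; minimum total cost 475.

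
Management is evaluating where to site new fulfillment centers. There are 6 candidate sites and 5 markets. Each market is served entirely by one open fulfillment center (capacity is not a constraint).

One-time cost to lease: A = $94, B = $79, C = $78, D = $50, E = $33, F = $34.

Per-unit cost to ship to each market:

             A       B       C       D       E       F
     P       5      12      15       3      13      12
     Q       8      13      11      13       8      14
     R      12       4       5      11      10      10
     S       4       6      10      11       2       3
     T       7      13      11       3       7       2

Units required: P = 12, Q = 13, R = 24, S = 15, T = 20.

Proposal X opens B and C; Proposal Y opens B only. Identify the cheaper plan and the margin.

Proposal Y is cheaper by 12.

Proposal X: {B, C}: P→B 12·12=144, Q→C 11·13=143, R→B 4·24=96, S→B 6·15=90, T→C 11·20=220. Service 693; fixed 157; total 850.
Proposal Y: {B}: P→B 12·12=144, Q→B 13·13=169, R→B 4·24=96, S→B 6·15=90, T→B 13·20=260. Service 759; fixed 79; total 838.
Difference: |850 − 838| = 12.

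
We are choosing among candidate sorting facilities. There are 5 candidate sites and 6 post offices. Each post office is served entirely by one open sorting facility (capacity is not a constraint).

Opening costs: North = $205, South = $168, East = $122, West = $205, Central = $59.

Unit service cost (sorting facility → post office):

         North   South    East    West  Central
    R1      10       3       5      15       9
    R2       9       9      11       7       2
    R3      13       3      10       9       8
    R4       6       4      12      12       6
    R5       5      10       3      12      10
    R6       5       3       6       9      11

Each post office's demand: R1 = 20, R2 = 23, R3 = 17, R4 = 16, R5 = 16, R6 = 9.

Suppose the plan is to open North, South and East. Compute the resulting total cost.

Each post office is assigned to its cheapest site among the open ones.
{North, South, East}: R1→South 3·20=60, R2→North 9·23=207, R3→South 3·17=51, R4→South 4·16=64, R5→East 3·16=48, R6→South 3·9=27. Service 457; fixed 495; total 952.

Total cost: 952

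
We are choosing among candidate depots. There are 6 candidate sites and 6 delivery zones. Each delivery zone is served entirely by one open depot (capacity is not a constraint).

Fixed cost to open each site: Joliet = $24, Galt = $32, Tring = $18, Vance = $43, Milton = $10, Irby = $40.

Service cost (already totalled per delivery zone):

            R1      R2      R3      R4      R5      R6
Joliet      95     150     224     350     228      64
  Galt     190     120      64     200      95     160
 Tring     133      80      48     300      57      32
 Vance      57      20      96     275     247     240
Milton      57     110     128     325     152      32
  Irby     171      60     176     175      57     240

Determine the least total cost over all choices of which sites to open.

Minimum total cost: 490

For any fixed open set, each delivery zone goes to its cheapest open site; total = fixed + service.
{Tring, Vance, Irby}: R1→Vance 57, R2→Vance 20, R3→Tring 48, R4→Irby 175, R5→Tring 57, R6→Tring 32. Service 389; fixed 101; total 490.
{Tring, Milton, Irby}: R1→Milton 57, R2→Irby 60, R3→Tring 48, R4→Irby 175, R5→Tring 57, R6→Tring 32. Service 429; fixed 68; total 497.
{Tring, Vance, Milton, Irby}: service 389 + fixed 111 = 500
{Joliet, Galt, Tring, Vance, Milton, Irby}: service 389 + fixed 167 = 556
No other subset beats 490.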